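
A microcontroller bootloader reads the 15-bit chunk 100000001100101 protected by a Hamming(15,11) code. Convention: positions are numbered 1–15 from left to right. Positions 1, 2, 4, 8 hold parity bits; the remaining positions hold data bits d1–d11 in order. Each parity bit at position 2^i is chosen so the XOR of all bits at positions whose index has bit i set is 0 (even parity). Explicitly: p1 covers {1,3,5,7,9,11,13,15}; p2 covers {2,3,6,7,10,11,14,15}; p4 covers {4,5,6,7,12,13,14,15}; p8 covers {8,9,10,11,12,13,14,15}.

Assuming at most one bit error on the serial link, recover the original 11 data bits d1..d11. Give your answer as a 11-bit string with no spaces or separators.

00001100101

s1 (pos 1,3,5,7,9,11,13,15): 1⊕0⊕0⊕0⊕1⊕0⊕1⊕1 = 0
s2 (pos 2,3,6,7,10,11,14,15): 0⊕0⊕0⊕0⊕1⊕0⊕0⊕1 = 0
s4 (pos 4,5,6,7,12,13,14,15): 0⊕0⊕0⊕0⊕0⊕1⊕0⊕1 = 0
s8 (pos 8,9,10,11,12,13,14,15): 0⊕1⊕1⊕0⊕0⊕1⊕0⊕1 = 0
Syndrome s8…s1 = 0000 → no error.
Read data bits from positions 3,5,6,7,9,10,11,12,13,14,15: 00001100101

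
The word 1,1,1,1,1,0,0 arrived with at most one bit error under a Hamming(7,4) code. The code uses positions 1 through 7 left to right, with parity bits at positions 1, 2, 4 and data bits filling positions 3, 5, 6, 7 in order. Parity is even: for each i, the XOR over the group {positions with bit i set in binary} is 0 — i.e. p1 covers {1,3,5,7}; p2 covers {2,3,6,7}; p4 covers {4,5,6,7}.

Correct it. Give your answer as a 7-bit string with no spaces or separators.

0111100

s1 (pos 1,3,5,7): 1⊕1⊕1⊕0 = 1
s2 (pos 2,3,6,7): 1⊕1⊕0⊕0 = 0
s4 (pos 4,5,6,7): 1⊕1⊕0⊕0 = 0
Syndrome s4…s1 = 001 → error at position 1.
Flip position 1: 1111100 → 0111100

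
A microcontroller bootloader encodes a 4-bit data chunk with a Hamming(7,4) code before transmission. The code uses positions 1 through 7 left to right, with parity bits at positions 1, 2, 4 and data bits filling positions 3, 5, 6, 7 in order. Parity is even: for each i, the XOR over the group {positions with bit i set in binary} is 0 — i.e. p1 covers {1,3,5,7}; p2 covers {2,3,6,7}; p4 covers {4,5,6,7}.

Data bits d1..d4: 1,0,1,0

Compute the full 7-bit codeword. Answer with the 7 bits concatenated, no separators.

Place data at non-parity positions: p1 p2 1 p4 0 1 0
p1 (pos 1,3,5,7): XOR of data positions = 1⊕0⊕0 = 1
p2 (pos 2,3,6,7): XOR of data positions = 1⊕1⊕0 = 0
p4 (pos 4,5,6,7): XOR of data positions = 0⊕1⊕0 = 1
Codeword: 1011010

1011010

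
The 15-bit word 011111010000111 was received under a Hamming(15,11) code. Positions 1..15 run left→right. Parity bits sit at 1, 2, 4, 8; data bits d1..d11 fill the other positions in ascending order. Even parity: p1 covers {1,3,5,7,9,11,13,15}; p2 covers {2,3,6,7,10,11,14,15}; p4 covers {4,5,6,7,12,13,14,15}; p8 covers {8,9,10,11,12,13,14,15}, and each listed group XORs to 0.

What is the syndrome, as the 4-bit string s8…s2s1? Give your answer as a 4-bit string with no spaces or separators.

s1 (pos 1,3,5,7,9,11,13,15): 0⊕1⊕1⊕0⊕0⊕0⊕1⊕1 = 0
s2 (pos 2,3,6,7,10,11,14,15): 1⊕1⊕1⊕0⊕0⊕0⊕1⊕1 = 1
s4 (pos 4,5,6,7,12,13,14,15): 1⊕1⊕1⊕0⊕0⊕1⊕1⊕1 = 0
s8 (pos 8,9,10,11,12,13,14,15): 1⊕0⊕0⊕0⊕0⊕1⊕1⊕1 = 0
Syndrome s8…s1 = 0010 → error at position 2.

0010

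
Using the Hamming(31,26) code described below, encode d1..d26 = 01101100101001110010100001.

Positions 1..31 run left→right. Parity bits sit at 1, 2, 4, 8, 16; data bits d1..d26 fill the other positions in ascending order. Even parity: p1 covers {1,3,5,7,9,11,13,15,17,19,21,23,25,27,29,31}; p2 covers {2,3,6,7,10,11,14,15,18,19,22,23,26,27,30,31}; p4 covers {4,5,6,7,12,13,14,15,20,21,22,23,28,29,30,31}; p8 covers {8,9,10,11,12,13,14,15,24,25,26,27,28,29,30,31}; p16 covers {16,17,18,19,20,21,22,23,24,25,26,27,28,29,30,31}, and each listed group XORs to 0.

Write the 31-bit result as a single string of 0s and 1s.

Place data at non-parity positions: p1 p2 0 p4 1 1 0 p8 1 1 0 0 1 0 1 p16 0 0 1 1 1 0 0 1 0 1 0 0 0 0 1
p1 (pos 1,3,5,7,9,11,13,15,17,19,21,23,25,27,29,31): XOR of data positions = 0⊕1⊕0⊕1⊕0⊕1⊕1⊕0⊕1⊕1⊕0⊕0⊕0⊕0⊕1 = 1
p2 (pos 2,3,6,7,10,11,14,15,18,19,22,23,26,27,30,31): XOR of data positions = 0⊕1⊕0⊕1⊕0⊕0⊕1⊕0⊕1⊕0⊕0⊕1⊕0⊕0⊕1 = 0
p4 (pos 4,5,6,7,12,13,14,15,20,21,22,23,28,29,30,31): XOR of data positions = 1⊕1⊕0⊕0⊕1⊕0⊕1⊕1⊕1⊕0⊕0⊕0⊕0⊕0⊕1 = 1
p8 (pos 8,9,10,11,12,13,14,15,24,25,26,27,28,29,30,31): XOR of data positions = 1⊕1⊕0⊕0⊕1⊕0⊕1⊕1⊕0⊕1⊕0⊕0⊕0⊕0⊕1 = 1
p16 (pos 16,17,18,19,20,21,22,23,24,25,26,27,28,29,30,31): XOR of data positions = 0⊕0⊕1⊕1⊕1⊕0⊕0⊕1⊕0⊕1⊕0⊕0⊕0⊕0⊕1 = 0
Codeword: 1001110111001010001110010100001

1001110111001010001110010100001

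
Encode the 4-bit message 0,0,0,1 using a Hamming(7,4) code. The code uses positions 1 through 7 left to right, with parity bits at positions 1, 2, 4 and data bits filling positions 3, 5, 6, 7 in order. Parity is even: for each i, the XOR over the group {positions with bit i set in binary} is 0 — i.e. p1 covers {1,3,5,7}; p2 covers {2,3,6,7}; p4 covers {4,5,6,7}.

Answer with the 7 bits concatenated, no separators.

1101001

Place data at non-parity positions: p1 p2 0 p4 0 0 1
p1 (pos 1,3,5,7): XOR of data positions = 0⊕0⊕1 = 1
p2 (pos 2,3,6,7): XOR of data positions = 0⊕0⊕1 = 1
p4 (pos 4,5,6,7): XOR of data positions = 0⊕0⊕1 = 1
Codeword: 1101001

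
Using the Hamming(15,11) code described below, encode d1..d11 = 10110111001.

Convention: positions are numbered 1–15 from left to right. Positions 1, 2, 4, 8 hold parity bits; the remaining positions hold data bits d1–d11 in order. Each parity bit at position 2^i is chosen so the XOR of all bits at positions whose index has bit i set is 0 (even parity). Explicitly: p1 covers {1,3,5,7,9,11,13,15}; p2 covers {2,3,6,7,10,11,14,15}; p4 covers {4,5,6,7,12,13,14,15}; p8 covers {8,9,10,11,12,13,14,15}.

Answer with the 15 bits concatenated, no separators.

001001100111001

Place data at non-parity positions: p1 p2 1 p4 0 1 1 p8 0 1 1 1 0 0 1
p1 (pos 1,3,5,7,9,11,13,15): XOR of data positions = 1⊕0⊕1⊕0⊕1⊕0⊕1 = 0
p2 (pos 2,3,6,7,10,11,14,15): XOR of data positions = 1⊕1⊕1⊕1⊕1⊕0⊕1 = 0
p4 (pos 4,5,6,7,12,13,14,15): XOR of data positions = 0⊕1⊕1⊕1⊕0⊕0⊕1 = 0
p8 (pos 8,9,10,11,12,13,14,15): XOR of data positions = 0⊕1⊕1⊕1⊕0⊕0⊕1 = 0
Codeword: 001001100111001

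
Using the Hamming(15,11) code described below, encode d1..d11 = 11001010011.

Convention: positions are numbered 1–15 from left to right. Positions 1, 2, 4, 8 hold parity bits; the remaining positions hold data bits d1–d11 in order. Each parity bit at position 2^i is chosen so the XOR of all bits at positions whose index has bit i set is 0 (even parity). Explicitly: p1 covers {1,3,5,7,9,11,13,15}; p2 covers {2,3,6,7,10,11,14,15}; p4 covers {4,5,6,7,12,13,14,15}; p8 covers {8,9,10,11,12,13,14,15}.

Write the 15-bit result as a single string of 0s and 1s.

101110001010011

Place data at non-parity positions: p1 p2 1 p4 1 0 0 p8 1 0 1 0 0 1 1
p1 (pos 1,3,5,7,9,11,13,15): XOR of data positions = 1⊕1⊕0⊕1⊕1⊕0⊕1 = 1
p2 (pos 2,3,6,7,10,11,14,15): XOR of data positions = 1⊕0⊕0⊕0⊕1⊕1⊕1 = 0
p4 (pos 4,5,6,7,12,13,14,15): XOR of data positions = 1⊕0⊕0⊕0⊕0⊕1⊕1 = 1
p8 (pos 8,9,10,11,12,13,14,15): XOR of data positions = 1⊕0⊕1⊕0⊕0⊕1⊕1 = 0
Codeword: 101110001010011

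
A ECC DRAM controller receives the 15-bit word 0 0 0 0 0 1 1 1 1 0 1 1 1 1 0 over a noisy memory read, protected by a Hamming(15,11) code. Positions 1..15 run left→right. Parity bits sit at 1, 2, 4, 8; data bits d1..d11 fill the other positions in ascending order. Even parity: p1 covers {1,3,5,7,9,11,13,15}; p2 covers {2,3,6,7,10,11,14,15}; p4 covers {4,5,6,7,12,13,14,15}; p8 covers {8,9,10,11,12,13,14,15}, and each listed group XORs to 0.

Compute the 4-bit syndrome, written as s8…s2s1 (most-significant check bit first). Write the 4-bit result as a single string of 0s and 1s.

0100

s1 (pos 1,3,5,7,9,11,13,15): 0⊕0⊕0⊕1⊕1⊕1⊕1⊕0 = 0
s2 (pos 2,3,6,7,10,11,14,15): 0⊕0⊕1⊕1⊕0⊕1⊕1⊕0 = 0
s4 (pos 4,5,6,7,12,13,14,15): 0⊕0⊕1⊕1⊕1⊕1⊕1⊕0 = 1
s8 (pos 8,9,10,11,12,13,14,15): 1⊕1⊕0⊕1⊕1⊕1⊕1⊕0 = 0
Syndrome s8…s1 = 0100 → error at position 4.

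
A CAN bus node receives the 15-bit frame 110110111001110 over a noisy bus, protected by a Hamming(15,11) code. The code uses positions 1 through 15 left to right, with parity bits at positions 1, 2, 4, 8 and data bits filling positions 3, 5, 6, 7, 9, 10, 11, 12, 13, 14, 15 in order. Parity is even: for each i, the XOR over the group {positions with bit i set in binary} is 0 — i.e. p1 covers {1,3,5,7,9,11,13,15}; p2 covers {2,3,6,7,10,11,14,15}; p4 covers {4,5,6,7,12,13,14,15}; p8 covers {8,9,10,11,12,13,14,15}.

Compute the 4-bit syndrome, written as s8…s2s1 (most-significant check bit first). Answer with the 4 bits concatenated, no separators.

1011

s1 (pos 1,3,5,7,9,11,13,15): 1⊕0⊕1⊕1⊕1⊕0⊕1⊕0 = 1
s2 (pos 2,3,6,7,10,11,14,15): 1⊕0⊕0⊕1⊕0⊕0⊕1⊕0 = 1
s4 (pos 4,5,6,7,12,13,14,15): 1⊕1⊕0⊕1⊕1⊕1⊕1⊕0 = 0
s8 (pos 8,9,10,11,12,13,14,15): 1⊕1⊕0⊕0⊕1⊕1⊕1⊕0 = 1
Syndrome s8…s1 = 1011 → error at position 11.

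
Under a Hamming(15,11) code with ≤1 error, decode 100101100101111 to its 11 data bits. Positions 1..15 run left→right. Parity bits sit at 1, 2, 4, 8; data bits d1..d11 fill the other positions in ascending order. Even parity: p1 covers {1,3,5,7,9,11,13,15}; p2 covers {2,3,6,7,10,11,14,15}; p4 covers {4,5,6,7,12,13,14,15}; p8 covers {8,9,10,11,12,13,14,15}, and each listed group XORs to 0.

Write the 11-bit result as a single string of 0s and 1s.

00110101101

s1 (pos 1,3,5,7,9,11,13,15): 1⊕0⊕0⊕1⊕0⊕0⊕1⊕1 = 0
s2 (pos 2,3,6,7,10,11,14,15): 0⊕0⊕1⊕1⊕1⊕0⊕1⊕1 = 1
s4 (pos 4,5,6,7,12,13,14,15): 1⊕0⊕1⊕1⊕1⊕1⊕1⊕1 = 1
s8 (pos 8,9,10,11,12,13,14,15): 0⊕0⊕1⊕0⊕1⊕1⊕1⊕1 = 1
Syndrome s8…s1 = 1110 → error at position 14.
Flip position 14: 100101100101111 → 100101100101101
Read data bits from positions 3,5,6,7,9,10,11,12,13,14,15: 00110101101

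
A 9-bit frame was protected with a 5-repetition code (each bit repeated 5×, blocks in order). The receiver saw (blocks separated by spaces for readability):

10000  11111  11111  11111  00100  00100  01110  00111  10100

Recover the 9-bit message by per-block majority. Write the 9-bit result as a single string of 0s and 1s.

011100110

Block 1 (10000): 1 one → 0
Block 2 (11111): 5 ones → 1
Block 3 (11111): 5 ones → 1
Block 4 (11111): 5 ones → 1
Block 5 (00100): 1 one → 0
Block 6 (00100): 1 one → 0
Block 7 (01110): 3 ones → 1
Block 8 (00111): 3 ones → 1
Block 9 (10100): 2 ones → 0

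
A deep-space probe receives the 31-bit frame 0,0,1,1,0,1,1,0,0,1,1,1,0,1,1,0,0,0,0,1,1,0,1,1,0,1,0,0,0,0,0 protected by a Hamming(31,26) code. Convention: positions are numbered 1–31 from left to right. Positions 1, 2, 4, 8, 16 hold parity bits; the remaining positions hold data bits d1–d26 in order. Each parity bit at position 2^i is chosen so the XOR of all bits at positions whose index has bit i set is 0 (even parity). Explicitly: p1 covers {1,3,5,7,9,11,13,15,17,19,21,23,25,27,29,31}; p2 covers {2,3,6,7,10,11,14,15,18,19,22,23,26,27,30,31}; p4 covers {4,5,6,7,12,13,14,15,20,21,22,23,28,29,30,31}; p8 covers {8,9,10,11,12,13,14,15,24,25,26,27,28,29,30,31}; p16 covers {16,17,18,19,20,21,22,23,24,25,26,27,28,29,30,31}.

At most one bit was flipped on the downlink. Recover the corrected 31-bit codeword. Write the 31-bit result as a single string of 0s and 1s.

0011011001110110000110110100010

s1 (pos 1,3,5,7,9,11,13,15,17,19,21,23,25,27,29,31): 0⊕1⊕0⊕1⊕0⊕1⊕0⊕1⊕0⊕0⊕1⊕1⊕0⊕0⊕0⊕0 = 0
s2 (pos 2,3,6,7,10,11,14,15,18,19,22,23,26,27,30,31): 0⊕1⊕1⊕1⊕1⊕1⊕1⊕1⊕0⊕0⊕0⊕1⊕1⊕0⊕0⊕0 = 1
s4 (pos 4,5,6,7,12,13,14,15,20,21,22,23,28,29,30,31): 1⊕0⊕1⊕1⊕1⊕0⊕1⊕1⊕1⊕1⊕0⊕1⊕0⊕0⊕0⊕0 = 1
s8 (pos 8,9,10,11,12,13,14,15,24,25,26,27,28,29,30,31): 0⊕0⊕1⊕1⊕1⊕0⊕1⊕1⊕1⊕0⊕1⊕0⊕0⊕0⊕0⊕0 = 1
s16 (pos 16,17,18,19,20,21,22,23,24,25,26,27,28,29,30,31): 0⊕0⊕0⊕0⊕1⊕1⊕0⊕1⊕1⊕0⊕1⊕0⊕0⊕0⊕0⊕0 = 1
Syndrome s16…s1 = 11110 → error at position 30.
Flip position 30: 0011011001110110000110110100000 → 0011011001110110000110110100010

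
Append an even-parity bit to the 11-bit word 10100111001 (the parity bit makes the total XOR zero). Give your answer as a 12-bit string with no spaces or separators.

101001110010

XOR of the 11 data bits: 1⊕0⊕1⊕0⊕0⊕1⊕1⊕1⊕0⊕0⊕1 = 0
Parity bit = 0 (so all 12 bits XOR to 0).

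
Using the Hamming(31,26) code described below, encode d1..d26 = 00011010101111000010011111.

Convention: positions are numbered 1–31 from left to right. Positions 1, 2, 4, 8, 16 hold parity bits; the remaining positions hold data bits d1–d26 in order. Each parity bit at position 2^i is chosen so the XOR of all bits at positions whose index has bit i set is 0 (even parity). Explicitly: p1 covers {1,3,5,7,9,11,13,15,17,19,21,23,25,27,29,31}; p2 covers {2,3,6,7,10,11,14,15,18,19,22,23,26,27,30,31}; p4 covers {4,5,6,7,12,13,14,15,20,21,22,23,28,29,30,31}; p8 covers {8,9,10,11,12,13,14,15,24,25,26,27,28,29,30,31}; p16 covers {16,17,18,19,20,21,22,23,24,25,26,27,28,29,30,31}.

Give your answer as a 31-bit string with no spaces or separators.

0001001010101011111000010011111

Place data at non-parity positions: p1 p2 0 p4 0 0 1 p8 1 0 1 0 1 0 1 p16 1 1 1 0 0 0 0 1 0 0 1 1 1 1 1
p1 (pos 1,3,5,7,9,11,13,15,17,19,21,23,25,27,29,31): XOR of data positions = 0⊕0⊕1⊕1⊕1⊕1⊕1⊕1⊕1⊕0⊕0⊕0⊕1⊕1⊕1 = 0
p2 (pos 2,3,6,7,10,11,14,15,18,19,22,23,26,27,30,31): XOR of data positions = 0⊕0⊕1⊕0⊕1⊕0⊕1⊕1⊕1⊕0⊕0⊕0⊕1⊕1⊕1 = 0
p4 (pos 4,5,6,7,12,13,14,15,20,21,22,23,28,29,30,31): XOR of data positions = 0⊕0⊕1⊕0⊕1⊕0⊕1⊕0⊕0⊕0⊕0⊕1⊕1⊕1⊕1 = 1
p8 (pos 8,9,10,11,12,13,14,15,24,25,26,27,28,29,30,31): XOR of data positions = 1⊕0⊕1⊕0⊕1⊕0⊕1⊕1⊕0⊕0⊕1⊕1⊕1⊕1⊕1 = 0
p16 (pos 16,17,18,19,20,21,22,23,24,25,26,27,28,29,30,31): XOR of data positions = 1⊕1⊕1⊕0⊕0⊕0⊕0⊕1⊕0⊕0⊕1⊕1⊕1⊕1⊕1 = 1
Codeword: 0001001010101011111000010011111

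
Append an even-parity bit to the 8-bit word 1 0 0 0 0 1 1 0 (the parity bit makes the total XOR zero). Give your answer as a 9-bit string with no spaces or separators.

XOR of the 8 data bits: 1⊕0⊕0⊕0⊕0⊕1⊕1⊕0 = 1
Parity bit = 1 (so all 9 bits XOR to 0).

100001101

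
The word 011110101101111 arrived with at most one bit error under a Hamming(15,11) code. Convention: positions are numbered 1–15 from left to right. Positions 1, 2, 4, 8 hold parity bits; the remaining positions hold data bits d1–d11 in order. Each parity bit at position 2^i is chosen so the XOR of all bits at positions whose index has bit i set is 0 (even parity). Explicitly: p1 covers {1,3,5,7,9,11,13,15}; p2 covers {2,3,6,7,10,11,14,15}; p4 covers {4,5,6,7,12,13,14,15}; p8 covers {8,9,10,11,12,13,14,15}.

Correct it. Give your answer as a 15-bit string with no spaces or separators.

s1 (pos 1,3,5,7,9,11,13,15): 0⊕1⊕1⊕1⊕1⊕0⊕1⊕1 = 0
s2 (pos 2,3,6,7,10,11,14,15): 1⊕1⊕0⊕1⊕1⊕0⊕1⊕1 = 0
s4 (pos 4,5,6,7,12,13,14,15): 1⊕1⊕0⊕1⊕1⊕1⊕1⊕1 = 1
s8 (pos 8,9,10,11,12,13,14,15): 0⊕1⊕1⊕0⊕1⊕1⊕1⊕1 = 0
Syndrome s8…s1 = 0100 → error at position 4.
Flip position 4: 011110101101111 → 011010101101111

011010101101111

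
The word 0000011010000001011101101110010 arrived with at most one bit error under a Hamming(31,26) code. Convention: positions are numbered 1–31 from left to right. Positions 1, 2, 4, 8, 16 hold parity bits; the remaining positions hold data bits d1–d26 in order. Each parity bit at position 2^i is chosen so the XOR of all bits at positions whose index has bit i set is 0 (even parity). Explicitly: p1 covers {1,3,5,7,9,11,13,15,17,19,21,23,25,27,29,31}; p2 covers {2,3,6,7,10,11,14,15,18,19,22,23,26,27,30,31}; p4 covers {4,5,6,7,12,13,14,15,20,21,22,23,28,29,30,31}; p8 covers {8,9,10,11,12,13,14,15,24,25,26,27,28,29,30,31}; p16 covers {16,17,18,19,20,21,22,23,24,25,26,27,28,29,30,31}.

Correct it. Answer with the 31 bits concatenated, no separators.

0000011011000001011101101110010

s1 (pos 1,3,5,7,9,11,13,15,17,19,21,23,25,27,29,31): 0⊕0⊕0⊕1⊕1⊕0⊕0⊕0⊕0⊕1⊕0⊕1⊕1⊕1⊕0⊕0 = 0
s2 (pos 2,3,6,7,10,11,14,15,18,19,22,23,26,27,30,31): 0⊕0⊕1⊕1⊕0⊕0⊕0⊕0⊕1⊕1⊕1⊕1⊕1⊕1⊕1⊕0 = 1
s4 (pos 4,5,6,7,12,13,14,15,20,21,22,23,28,29,30,31): 0⊕0⊕1⊕1⊕0⊕0⊕0⊕0⊕1⊕0⊕1⊕1⊕0⊕0⊕1⊕0 = 0
s8 (pos 8,9,10,11,12,13,14,15,24,25,26,27,28,29,30,31): 0⊕1⊕0⊕0⊕0⊕0⊕0⊕0⊕0⊕1⊕1⊕1⊕0⊕0⊕1⊕0 = 1
s16 (pos 16,17,18,19,20,21,22,23,24,25,26,27,28,29,30,31): 1⊕0⊕1⊕1⊕1⊕0⊕1⊕1⊕0⊕1⊕1⊕1⊕0⊕0⊕1⊕0 = 0
Syndrome s16…s1 = 01010 → error at position 10.
Flip position 10: 0000011010000001011101101110010 → 0000011011000001011101101110010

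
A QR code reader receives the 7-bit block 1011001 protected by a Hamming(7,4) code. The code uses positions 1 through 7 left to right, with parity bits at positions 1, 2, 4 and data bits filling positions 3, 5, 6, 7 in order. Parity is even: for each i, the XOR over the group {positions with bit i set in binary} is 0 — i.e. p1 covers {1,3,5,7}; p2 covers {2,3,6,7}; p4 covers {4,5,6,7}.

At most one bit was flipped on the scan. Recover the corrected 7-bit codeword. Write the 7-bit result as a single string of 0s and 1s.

0011001

s1 (pos 1,3,5,7): 1⊕1⊕0⊕1 = 1
s2 (pos 2,3,6,7): 0⊕1⊕0⊕1 = 0
s4 (pos 4,5,6,7): 1⊕0⊕0⊕1 = 0
Syndrome s4…s1 = 001 → error at position 1.
Flip position 1: 1011001 → 0011001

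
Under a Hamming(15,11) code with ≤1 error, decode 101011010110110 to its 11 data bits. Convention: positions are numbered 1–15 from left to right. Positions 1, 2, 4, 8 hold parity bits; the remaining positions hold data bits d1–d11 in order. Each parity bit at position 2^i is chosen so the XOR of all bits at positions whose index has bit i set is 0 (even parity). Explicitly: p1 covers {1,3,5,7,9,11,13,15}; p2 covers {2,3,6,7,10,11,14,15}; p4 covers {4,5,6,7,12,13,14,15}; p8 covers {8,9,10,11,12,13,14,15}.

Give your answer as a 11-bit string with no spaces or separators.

11100100110

s1 (pos 1,3,5,7,9,11,13,15): 1⊕1⊕1⊕0⊕0⊕1⊕1⊕0 = 1
s2 (pos 2,3,6,7,10,11,14,15): 0⊕1⊕1⊕0⊕1⊕1⊕1⊕0 = 1
s4 (pos 4,5,6,7,12,13,14,15): 0⊕1⊕1⊕0⊕0⊕1⊕1⊕0 = 0
s8 (pos 8,9,10,11,12,13,14,15): 1⊕0⊕1⊕1⊕0⊕1⊕1⊕0 = 1
Syndrome s8…s1 = 1011 → error at position 11.
Flip position 11: 101011010110110 → 101011010100110
Read data bits from positions 3,5,6,7,9,10,11,12,13,14,15: 11100100110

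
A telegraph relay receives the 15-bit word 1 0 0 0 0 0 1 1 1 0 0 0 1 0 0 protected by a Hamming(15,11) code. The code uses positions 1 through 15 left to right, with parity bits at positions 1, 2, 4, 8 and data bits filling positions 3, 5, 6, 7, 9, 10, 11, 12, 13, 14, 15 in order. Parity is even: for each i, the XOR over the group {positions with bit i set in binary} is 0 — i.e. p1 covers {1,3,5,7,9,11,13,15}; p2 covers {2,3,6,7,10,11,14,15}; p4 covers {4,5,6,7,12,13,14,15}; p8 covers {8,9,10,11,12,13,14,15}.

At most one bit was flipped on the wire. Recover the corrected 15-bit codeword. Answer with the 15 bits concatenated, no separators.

s1 (pos 1,3,5,7,9,11,13,15): 1⊕0⊕0⊕1⊕1⊕0⊕1⊕0 = 0
s2 (pos 2,3,6,7,10,11,14,15): 0⊕0⊕0⊕1⊕0⊕0⊕0⊕0 = 1
s4 (pos 4,5,6,7,12,13,14,15): 0⊕0⊕0⊕1⊕0⊕1⊕0⊕0 = 0
s8 (pos 8,9,10,11,12,13,14,15): 1⊕1⊕0⊕0⊕0⊕1⊕0⊕0 = 1
Syndrome s8…s1 = 1010 → error at position 10.
Flip position 10: 100000111000100 → 100000111100100

100000111100100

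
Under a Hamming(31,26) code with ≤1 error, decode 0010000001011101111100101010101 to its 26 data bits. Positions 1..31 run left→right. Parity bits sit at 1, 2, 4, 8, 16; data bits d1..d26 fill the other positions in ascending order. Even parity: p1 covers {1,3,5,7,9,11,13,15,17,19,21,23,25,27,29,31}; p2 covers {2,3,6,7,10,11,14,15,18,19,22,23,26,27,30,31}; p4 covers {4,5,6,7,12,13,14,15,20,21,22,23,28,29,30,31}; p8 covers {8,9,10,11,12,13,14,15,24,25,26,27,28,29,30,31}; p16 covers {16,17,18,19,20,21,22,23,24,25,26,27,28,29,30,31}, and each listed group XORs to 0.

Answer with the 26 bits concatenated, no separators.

s1 (pos 1,3,5,7,9,11,13,15,17,19,21,23,25,27,29,31): 0⊕1⊕0⊕0⊕0⊕0⊕1⊕0⊕1⊕1⊕0⊕1⊕1⊕1⊕1⊕1 = 1
s2 (pos 2,3,6,7,10,11,14,15,18,19,22,23,26,27,30,31): 0⊕1⊕0⊕0⊕1⊕0⊕1⊕0⊕1⊕1⊕0⊕1⊕0⊕1⊕0⊕1 = 0
s4 (pos 4,5,6,7,12,13,14,15,20,21,22,23,28,29,30,31): 0⊕0⊕0⊕0⊕1⊕1⊕1⊕0⊕1⊕0⊕0⊕1⊕0⊕1⊕0⊕1 = 1
s8 (pos 8,9,10,11,12,13,14,15,24,25,26,27,28,29,30,31): 0⊕0⊕1⊕0⊕1⊕1⊕1⊕0⊕0⊕1⊕0⊕1⊕0⊕1⊕0⊕1 = 0
s16 (pos 16,17,18,19,20,21,22,23,24,25,26,27,28,29,30,31): 1⊕1⊕1⊕1⊕1⊕0⊕0⊕1⊕0⊕1⊕0⊕1⊕0⊕1⊕0⊕1 = 0
Syndrome s16…s1 = 00101 → error at position 5.
Flip position 5: 0010000001011101111100101010101 → 0010100001011101111100101010101
Read data bits from positions 3,5,6,7,9,10,11,12,13,14,15,17,18,19,20,21,22,23,24,25,26,27,28,29,30,31: 11000101110111100101010101

11000101110111100101010101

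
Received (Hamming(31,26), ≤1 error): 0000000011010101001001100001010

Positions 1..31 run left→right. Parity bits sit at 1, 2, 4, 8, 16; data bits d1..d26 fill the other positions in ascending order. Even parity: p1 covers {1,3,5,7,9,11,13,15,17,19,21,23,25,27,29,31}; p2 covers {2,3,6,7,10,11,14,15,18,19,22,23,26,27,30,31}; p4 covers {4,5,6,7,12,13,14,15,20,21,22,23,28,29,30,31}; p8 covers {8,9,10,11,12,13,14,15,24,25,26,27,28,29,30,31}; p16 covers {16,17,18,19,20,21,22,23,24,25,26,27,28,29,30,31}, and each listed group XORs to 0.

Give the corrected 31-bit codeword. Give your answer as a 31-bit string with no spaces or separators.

1000000011010101001001100001010

s1 (pos 1,3,5,7,9,11,13,15,17,19,21,23,25,27,29,31): 0⊕0⊕0⊕0⊕1⊕0⊕0⊕0⊕0⊕1⊕0⊕1⊕0⊕0⊕0⊕0 = 1
s2 (pos 2,3,6,7,10,11,14,15,18,19,22,23,26,27,30,31): 0⊕0⊕0⊕0⊕1⊕0⊕1⊕0⊕0⊕1⊕1⊕1⊕0⊕0⊕1⊕0 = 0
s4 (pos 4,5,6,7,12,13,14,15,20,21,22,23,28,29,30,31): 0⊕0⊕0⊕0⊕1⊕0⊕1⊕0⊕0⊕0⊕1⊕1⊕1⊕0⊕1⊕0 = 0
s8 (pos 8,9,10,11,12,13,14,15,24,25,26,27,28,29,30,31): 0⊕1⊕1⊕0⊕1⊕0⊕1⊕0⊕0⊕0⊕0⊕0⊕1⊕0⊕1⊕0 = 0
s16 (pos 16,17,18,19,20,21,22,23,24,25,26,27,28,29,30,31): 1⊕0⊕0⊕1⊕0⊕0⊕1⊕1⊕0⊕0⊕0⊕0⊕1⊕0⊕1⊕0 = 0
Syndrome s16…s1 = 00001 → error at position 1.
Flip position 1: 0000000011010101001001100001010 → 1000000011010101001001100001010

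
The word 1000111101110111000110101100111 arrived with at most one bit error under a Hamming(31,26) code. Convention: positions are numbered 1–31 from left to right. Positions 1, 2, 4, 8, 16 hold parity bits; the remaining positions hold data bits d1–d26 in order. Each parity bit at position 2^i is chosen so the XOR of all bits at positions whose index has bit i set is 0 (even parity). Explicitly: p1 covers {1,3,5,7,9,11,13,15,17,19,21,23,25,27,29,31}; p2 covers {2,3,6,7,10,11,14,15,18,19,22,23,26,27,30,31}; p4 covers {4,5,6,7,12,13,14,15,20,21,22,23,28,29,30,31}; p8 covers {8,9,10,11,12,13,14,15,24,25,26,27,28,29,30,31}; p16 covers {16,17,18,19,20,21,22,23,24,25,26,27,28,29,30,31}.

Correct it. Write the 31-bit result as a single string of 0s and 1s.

s1 (pos 1,3,5,7,9,11,13,15,17,19,21,23,25,27,29,31): 1⊕0⊕1⊕1⊕0⊕1⊕0⊕1⊕0⊕0⊕1⊕1⊕1⊕0⊕1⊕1 = 0
s2 (pos 2,3,6,7,10,11,14,15,18,19,22,23,26,27,30,31): 0⊕0⊕1⊕1⊕1⊕1⊕1⊕1⊕0⊕0⊕0⊕1⊕1⊕0⊕1⊕1 = 0
s4 (pos 4,5,6,7,12,13,14,15,20,21,22,23,28,29,30,31): 0⊕1⊕1⊕1⊕1⊕0⊕1⊕1⊕1⊕1⊕0⊕1⊕0⊕1⊕1⊕1 = 0
s8 (pos 8,9,10,11,12,13,14,15,24,25,26,27,28,29,30,31): 1⊕0⊕1⊕1⊕1⊕0⊕1⊕1⊕0⊕1⊕1⊕0⊕0⊕1⊕1⊕1 = 1
s16 (pos 16,17,18,19,20,21,22,23,24,25,26,27,28,29,30,31): 1⊕0⊕0⊕0⊕1⊕1⊕0⊕1⊕0⊕1⊕1⊕0⊕0⊕1⊕1⊕1 = 1
Syndrome s16…s1 = 11000 → error at position 24.
Flip position 24: 1000111101110111000110101100111 → 1000111101110111000110111100111

1000111101110111000110111100111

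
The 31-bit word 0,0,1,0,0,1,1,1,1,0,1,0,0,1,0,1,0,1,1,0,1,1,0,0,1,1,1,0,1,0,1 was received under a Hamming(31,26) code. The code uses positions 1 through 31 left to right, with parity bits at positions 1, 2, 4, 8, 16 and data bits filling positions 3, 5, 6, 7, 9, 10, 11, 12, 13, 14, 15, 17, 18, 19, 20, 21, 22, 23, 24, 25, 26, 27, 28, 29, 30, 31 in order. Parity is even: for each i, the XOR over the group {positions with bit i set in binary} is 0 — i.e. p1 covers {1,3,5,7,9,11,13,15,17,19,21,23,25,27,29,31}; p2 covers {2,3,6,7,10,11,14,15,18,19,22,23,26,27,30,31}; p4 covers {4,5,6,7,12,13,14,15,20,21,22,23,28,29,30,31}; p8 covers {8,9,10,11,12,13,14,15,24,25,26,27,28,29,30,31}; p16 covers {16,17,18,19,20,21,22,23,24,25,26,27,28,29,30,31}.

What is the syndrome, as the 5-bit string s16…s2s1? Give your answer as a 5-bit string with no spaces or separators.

s1 (pos 1,3,5,7,9,11,13,15,17,19,21,23,25,27,29,31): 0⊕1⊕0⊕1⊕1⊕1⊕0⊕0⊕0⊕1⊕1⊕0⊕1⊕1⊕1⊕1 = 0
s2 (pos 2,3,6,7,10,11,14,15,18,19,22,23,26,27,30,31): 0⊕1⊕1⊕1⊕0⊕1⊕1⊕0⊕1⊕1⊕1⊕0⊕1⊕1⊕0⊕1 = 1
s4 (pos 4,5,6,7,12,13,14,15,20,21,22,23,28,29,30,31): 0⊕0⊕1⊕1⊕0⊕0⊕1⊕0⊕0⊕1⊕1⊕0⊕0⊕1⊕0⊕1 = 1
s8 (pos 8,9,10,11,12,13,14,15,24,25,26,27,28,29,30,31): 1⊕1⊕0⊕1⊕0⊕0⊕1⊕0⊕0⊕1⊕1⊕1⊕0⊕1⊕0⊕1 = 1
s16 (pos 16,17,18,19,20,21,22,23,24,25,26,27,28,29,30,31): 1⊕0⊕1⊕1⊕0⊕1⊕1⊕0⊕0⊕1⊕1⊕1⊕0⊕1⊕0⊕1 = 0
Syndrome s16…s1 = 01110 → error at position 14.

01110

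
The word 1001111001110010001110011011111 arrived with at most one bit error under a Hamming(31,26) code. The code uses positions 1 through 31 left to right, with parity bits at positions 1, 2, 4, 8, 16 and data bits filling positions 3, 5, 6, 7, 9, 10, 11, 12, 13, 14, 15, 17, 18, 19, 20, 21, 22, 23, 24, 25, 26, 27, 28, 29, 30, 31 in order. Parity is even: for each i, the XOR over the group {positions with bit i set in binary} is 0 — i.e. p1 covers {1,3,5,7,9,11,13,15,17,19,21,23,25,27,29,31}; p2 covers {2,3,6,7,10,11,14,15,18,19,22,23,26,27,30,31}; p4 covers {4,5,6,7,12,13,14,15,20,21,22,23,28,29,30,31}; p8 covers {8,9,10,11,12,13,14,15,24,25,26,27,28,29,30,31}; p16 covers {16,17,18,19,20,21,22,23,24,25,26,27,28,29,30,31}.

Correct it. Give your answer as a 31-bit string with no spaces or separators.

1001111001010010001110011011111

s1 (pos 1,3,5,7,9,11,13,15,17,19,21,23,25,27,29,31): 1⊕0⊕1⊕1⊕0⊕1⊕0⊕1⊕0⊕1⊕1⊕0⊕1⊕1⊕1⊕1 = 1
s2 (pos 2,3,6,7,10,11,14,15,18,19,22,23,26,27,30,31): 0⊕0⊕1⊕1⊕1⊕1⊕0⊕1⊕0⊕1⊕0⊕0⊕0⊕1⊕1⊕1 = 1
s4 (pos 4,5,6,7,12,13,14,15,20,21,22,23,28,29,30,31): 1⊕1⊕1⊕1⊕1⊕0⊕0⊕1⊕1⊕1⊕0⊕0⊕1⊕1⊕1⊕1 = 0
s8 (pos 8,9,10,11,12,13,14,15,24,25,26,27,28,29,30,31): 0⊕0⊕1⊕1⊕1⊕0⊕0⊕1⊕1⊕1⊕0⊕1⊕1⊕1⊕1⊕1 = 1
s16 (pos 16,17,18,19,20,21,22,23,24,25,26,27,28,29,30,31): 0⊕0⊕0⊕1⊕1⊕1⊕0⊕0⊕1⊕1⊕0⊕1⊕1⊕1⊕1⊕1 = 0
Syndrome s16…s1 = 01011 → error at position 11.
Flip position 11: 1001111001110010001110011011111 → 1001111001010010001110011011111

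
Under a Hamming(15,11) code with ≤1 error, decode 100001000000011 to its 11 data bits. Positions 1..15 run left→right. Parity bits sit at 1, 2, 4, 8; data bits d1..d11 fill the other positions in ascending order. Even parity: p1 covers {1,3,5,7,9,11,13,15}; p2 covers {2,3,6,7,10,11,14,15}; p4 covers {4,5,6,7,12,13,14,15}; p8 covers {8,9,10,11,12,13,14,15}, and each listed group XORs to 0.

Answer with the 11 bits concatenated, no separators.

s1 (pos 1,3,5,7,9,11,13,15): 1⊕0⊕0⊕0⊕0⊕0⊕0⊕1 = 0
s2 (pos 2,3,6,7,10,11,14,15): 0⊕0⊕1⊕0⊕0⊕0⊕1⊕1 = 1
s4 (pos 4,5,6,7,12,13,14,15): 0⊕0⊕1⊕0⊕0⊕0⊕1⊕1 = 1
s8 (pos 8,9,10,11,12,13,14,15): 0⊕0⊕0⊕0⊕0⊕0⊕1⊕1 = 0
Syndrome s8…s1 = 0110 → error at position 6.
Flip position 6: 100001000000011 → 100000000000011
Read data bits from positions 3,5,6,7,9,10,11,12,13,14,15: 00000000011

00000000011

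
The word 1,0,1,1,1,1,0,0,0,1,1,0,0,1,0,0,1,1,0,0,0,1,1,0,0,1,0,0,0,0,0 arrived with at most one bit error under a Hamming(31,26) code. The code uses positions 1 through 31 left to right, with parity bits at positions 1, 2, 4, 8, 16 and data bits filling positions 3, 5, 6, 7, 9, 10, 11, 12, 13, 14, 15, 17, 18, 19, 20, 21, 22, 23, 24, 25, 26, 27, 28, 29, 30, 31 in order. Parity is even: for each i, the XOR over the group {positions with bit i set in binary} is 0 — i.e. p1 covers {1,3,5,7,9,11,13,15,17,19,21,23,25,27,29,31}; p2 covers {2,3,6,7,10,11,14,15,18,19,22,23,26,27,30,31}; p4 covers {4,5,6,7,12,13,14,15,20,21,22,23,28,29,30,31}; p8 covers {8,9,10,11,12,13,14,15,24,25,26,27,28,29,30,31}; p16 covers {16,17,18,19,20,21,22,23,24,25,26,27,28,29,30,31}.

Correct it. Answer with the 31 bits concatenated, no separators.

1011110001100100100001100100000

s1 (pos 1,3,5,7,9,11,13,15,17,19,21,23,25,27,29,31): 1⊕1⊕1⊕0⊕0⊕1⊕0⊕0⊕1⊕0⊕0⊕1⊕0⊕0⊕0⊕0 = 0
s2 (pos 2,3,6,7,10,11,14,15,18,19,22,23,26,27,30,31): 0⊕1⊕1⊕0⊕1⊕1⊕1⊕0⊕1⊕0⊕1⊕1⊕1⊕0⊕0⊕0 = 1
s4 (pos 4,5,6,7,12,13,14,15,20,21,22,23,28,29,30,31): 1⊕1⊕1⊕0⊕0⊕0⊕1⊕0⊕0⊕0⊕1⊕1⊕0⊕0⊕0⊕0 = 0
s8 (pos 8,9,10,11,12,13,14,15,24,25,26,27,28,29,30,31): 0⊕0⊕1⊕1⊕0⊕0⊕1⊕0⊕0⊕0⊕1⊕0⊕0⊕0⊕0⊕0 = 0
s16 (pos 16,17,18,19,20,21,22,23,24,25,26,27,28,29,30,31): 0⊕1⊕1⊕0⊕0⊕0⊕1⊕1⊕0⊕0⊕1⊕0⊕0⊕0⊕0⊕0 = 1
Syndrome s16…s1 = 10010 → error at position 18.
Flip position 18: 1011110001100100110001100100000 → 1011110001100100100001100100000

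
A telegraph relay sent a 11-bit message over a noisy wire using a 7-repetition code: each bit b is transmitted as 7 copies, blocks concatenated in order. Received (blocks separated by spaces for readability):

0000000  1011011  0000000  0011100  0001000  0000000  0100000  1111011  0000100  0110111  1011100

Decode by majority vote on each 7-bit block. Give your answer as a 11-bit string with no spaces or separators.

01000001011

Block 1 (0000000): 0 ones → 0
Block 2 (1011011): 5 ones → 1
Block 3 (0000000): 0 ones → 0
Block 4 (0011100): 3 ones → 0
Block 5 (0001000): 1 one → 0
Block 6 (0000000): 0 ones → 0
Block 7 (0100000): 1 one → 0
Block 8 (1111011): 6 ones → 1
Block 9 (0000100): 1 one → 0
Block 10 (0110111): 5 ones → 1
Block 11 (1011100): 4 ones → 1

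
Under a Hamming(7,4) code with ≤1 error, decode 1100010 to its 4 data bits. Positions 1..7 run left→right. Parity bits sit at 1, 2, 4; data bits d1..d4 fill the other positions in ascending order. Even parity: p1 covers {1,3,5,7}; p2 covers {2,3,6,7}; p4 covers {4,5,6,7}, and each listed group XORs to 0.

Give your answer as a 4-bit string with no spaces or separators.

0110

s1 (pos 1,3,5,7): 1⊕0⊕0⊕0 = 1
s2 (pos 2,3,6,7): 1⊕0⊕1⊕0 = 0
s4 (pos 4,5,6,7): 0⊕0⊕1⊕0 = 1
Syndrome s4…s1 = 101 → error at position 5.
Flip position 5: 1100010 → 1100110
Read data bits from positions 3,5,6,7: 0110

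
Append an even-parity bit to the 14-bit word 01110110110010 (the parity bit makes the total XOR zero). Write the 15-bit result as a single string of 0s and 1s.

XOR of the 14 data bits: 0⊕1⊕1⊕1⊕0⊕1⊕1⊕0⊕1⊕1⊕0⊕0⊕1⊕0 = 0
Parity bit = 0 (so all 15 bits XOR to 0).

011101101100100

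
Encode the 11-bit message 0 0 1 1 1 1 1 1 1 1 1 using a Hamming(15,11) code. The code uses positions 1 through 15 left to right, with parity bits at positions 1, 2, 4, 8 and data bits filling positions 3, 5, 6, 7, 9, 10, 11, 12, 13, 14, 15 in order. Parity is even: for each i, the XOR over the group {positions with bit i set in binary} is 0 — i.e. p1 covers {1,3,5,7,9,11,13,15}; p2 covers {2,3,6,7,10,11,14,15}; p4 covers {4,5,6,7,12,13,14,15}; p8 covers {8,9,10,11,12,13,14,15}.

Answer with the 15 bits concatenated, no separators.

100001111111111

Place data at non-parity positions: p1 p2 0 p4 0 1 1 p8 1 1 1 1 1 1 1
p1 (pos 1,3,5,7,9,11,13,15): XOR of data positions = 0⊕0⊕1⊕1⊕1⊕1⊕1 = 1
p2 (pos 2,3,6,7,10,11,14,15): XOR of data positions = 0⊕1⊕1⊕1⊕1⊕1⊕1 = 0
p4 (pos 4,5,6,7,12,13,14,15): XOR of data positions = 0⊕1⊕1⊕1⊕1⊕1⊕1 = 0
p8 (pos 8,9,10,11,12,13,14,15): XOR of data positions = 1⊕1⊕1⊕1⊕1⊕1⊕1 = 1
Codeword: 100001111111111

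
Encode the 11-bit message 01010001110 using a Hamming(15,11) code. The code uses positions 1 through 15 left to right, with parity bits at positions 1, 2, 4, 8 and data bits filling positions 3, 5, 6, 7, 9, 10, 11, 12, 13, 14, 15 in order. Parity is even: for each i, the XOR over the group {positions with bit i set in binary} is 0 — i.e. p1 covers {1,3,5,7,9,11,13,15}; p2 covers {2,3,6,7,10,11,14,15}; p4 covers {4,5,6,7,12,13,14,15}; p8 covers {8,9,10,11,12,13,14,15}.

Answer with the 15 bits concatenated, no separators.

100110110001110

Place data at non-parity positions: p1 p2 0 p4 1 0 1 p8 0 0 0 1 1 1 0
p1 (pos 1,3,5,7,9,11,13,15): XOR of data positions = 0⊕1⊕1⊕0⊕0⊕1⊕0 = 1
p2 (pos 2,3,6,7,10,11,14,15): XOR of data positions = 0⊕0⊕1⊕0⊕0⊕1⊕0 = 0
p4 (pos 4,5,6,7,12,13,14,15): XOR of data positions = 1⊕0⊕1⊕1⊕1⊕1⊕0 = 1
p8 (pos 8,9,10,11,12,13,14,15): XOR of data positions = 0⊕0⊕0⊕1⊕1⊕1⊕0 = 1
Codeword: 100110110001110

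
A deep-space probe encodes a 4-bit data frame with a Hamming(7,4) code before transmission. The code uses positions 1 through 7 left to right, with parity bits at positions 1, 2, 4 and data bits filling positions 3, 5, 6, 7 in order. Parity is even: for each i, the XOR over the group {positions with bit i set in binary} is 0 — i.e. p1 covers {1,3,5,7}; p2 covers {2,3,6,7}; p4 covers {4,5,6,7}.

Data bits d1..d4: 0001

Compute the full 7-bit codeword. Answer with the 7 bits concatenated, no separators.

Place data at non-parity positions: p1 p2 0 p4 0 0 1
p1 (pos 1,3,5,7): XOR of data positions = 0⊕0⊕1 = 1
p2 (pos 2,3,6,7): XOR of data positions = 0⊕0⊕1 = 1
p4 (pos 4,5,6,7): XOR of data positions = 0⊕0⊕1 = 1
Codeword: 1101001

1101001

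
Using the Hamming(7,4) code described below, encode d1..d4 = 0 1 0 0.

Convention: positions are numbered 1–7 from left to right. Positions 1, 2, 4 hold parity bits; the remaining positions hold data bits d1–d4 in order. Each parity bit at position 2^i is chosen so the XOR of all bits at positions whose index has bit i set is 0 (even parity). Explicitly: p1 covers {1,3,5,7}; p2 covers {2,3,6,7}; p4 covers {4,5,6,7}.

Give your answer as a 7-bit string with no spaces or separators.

Place data at non-parity positions: p1 p2 0 p4 1 0 0
p1 (pos 1,3,5,7): XOR of data positions = 0⊕1⊕0 = 1
p2 (pos 2,3,6,7): XOR of data positions = 0⊕0⊕0 = 0
p4 (pos 4,5,6,7): XOR of data positions = 1⊕0⊕0 = 1
Codeword: 1001100

1001100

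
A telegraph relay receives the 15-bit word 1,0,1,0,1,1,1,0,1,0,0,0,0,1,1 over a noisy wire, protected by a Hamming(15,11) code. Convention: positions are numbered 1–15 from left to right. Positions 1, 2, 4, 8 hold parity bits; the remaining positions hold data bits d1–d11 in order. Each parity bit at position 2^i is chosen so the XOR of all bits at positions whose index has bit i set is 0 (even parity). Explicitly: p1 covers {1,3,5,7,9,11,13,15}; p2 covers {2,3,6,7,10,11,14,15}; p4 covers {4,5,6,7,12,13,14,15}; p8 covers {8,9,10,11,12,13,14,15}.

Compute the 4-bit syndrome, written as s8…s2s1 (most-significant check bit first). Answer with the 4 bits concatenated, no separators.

s1 (pos 1,3,5,7,9,11,13,15): 1⊕1⊕1⊕1⊕1⊕0⊕0⊕1 = 0
s2 (pos 2,3,6,7,10,11,14,15): 0⊕1⊕1⊕1⊕0⊕0⊕1⊕1 = 1
s4 (pos 4,5,6,7,12,13,14,15): 0⊕1⊕1⊕1⊕0⊕0⊕1⊕1 = 1
s8 (pos 8,9,10,11,12,13,14,15): 0⊕1⊕0⊕0⊕0⊕0⊕1⊕1 = 1
Syndrome s8…s1 = 1110 → error at position 14.

1110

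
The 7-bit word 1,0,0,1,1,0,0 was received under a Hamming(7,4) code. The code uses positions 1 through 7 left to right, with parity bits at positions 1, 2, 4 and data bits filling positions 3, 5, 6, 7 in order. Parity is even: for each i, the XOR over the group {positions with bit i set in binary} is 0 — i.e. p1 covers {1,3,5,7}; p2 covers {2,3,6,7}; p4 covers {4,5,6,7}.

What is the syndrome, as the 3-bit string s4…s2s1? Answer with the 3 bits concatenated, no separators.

s1 (pos 1,3,5,7): 1⊕0⊕1⊕0 = 0
s2 (pos 2,3,6,7): 0⊕0⊕0⊕0 = 0
s4 (pos 4,5,6,7): 1⊕1⊕0⊕0 = 0
Syndrome s4…s1 = 000 → no error.

000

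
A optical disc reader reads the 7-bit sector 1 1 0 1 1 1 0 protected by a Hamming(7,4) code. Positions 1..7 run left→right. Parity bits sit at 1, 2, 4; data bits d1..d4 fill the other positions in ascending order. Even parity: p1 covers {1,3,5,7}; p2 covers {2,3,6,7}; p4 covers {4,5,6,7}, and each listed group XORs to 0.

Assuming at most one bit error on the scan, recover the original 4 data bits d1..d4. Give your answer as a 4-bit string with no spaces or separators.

0110

s1 (pos 1,3,5,7): 1⊕0⊕1⊕0 = 0
s2 (pos 2,3,6,7): 1⊕0⊕1⊕0 = 0
s4 (pos 4,5,6,7): 1⊕1⊕1⊕0 = 1
Syndrome s4…s1 = 100 → error at position 4.
Flip position 4: 1101110 → 1100110
Read data bits from positions 3,5,6,7: 0110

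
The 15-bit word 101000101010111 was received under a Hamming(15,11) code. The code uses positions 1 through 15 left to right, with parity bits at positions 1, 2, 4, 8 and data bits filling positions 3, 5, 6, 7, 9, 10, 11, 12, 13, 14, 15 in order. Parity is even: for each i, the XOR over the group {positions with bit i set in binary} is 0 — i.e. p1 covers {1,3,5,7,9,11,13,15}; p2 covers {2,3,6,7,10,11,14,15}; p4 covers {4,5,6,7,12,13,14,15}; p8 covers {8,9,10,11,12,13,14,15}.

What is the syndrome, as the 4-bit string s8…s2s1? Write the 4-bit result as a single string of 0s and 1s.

s1 (pos 1,3,5,7,9,11,13,15): 1⊕1⊕0⊕1⊕1⊕1⊕1⊕1 = 1
s2 (pos 2,3,6,7,10,11,14,15): 0⊕1⊕0⊕1⊕0⊕1⊕1⊕1 = 1
s4 (pos 4,5,6,7,12,13,14,15): 0⊕0⊕0⊕1⊕0⊕1⊕1⊕1 = 0
s8 (pos 8,9,10,11,12,13,14,15): 0⊕1⊕0⊕1⊕0⊕1⊕1⊕1 = 1
Syndrome s8…s1 = 1011 → error at position 11.

1011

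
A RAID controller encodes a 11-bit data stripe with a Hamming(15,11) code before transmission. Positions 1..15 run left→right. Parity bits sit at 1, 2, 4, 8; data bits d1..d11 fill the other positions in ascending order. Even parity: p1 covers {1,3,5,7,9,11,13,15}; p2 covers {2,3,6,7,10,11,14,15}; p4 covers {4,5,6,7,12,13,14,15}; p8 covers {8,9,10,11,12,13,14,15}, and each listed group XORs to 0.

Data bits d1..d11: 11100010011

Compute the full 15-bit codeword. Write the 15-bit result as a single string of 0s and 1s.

011011010010011

Place data at non-parity positions: p1 p2 1 p4 1 1 0 p8 0 0 1 0 0 1 1
p1 (pos 1,3,5,7,9,11,13,15): XOR of data positions = 1⊕1⊕0⊕0⊕1⊕0⊕1 = 0
p2 (pos 2,3,6,7,10,11,14,15): XOR of data positions = 1⊕1⊕0⊕0⊕1⊕1⊕1 = 1
p4 (pos 4,5,6,7,12,13,14,15): XOR of data positions = 1⊕1⊕0⊕0⊕0⊕1⊕1 = 0
p8 (pos 8,9,10,11,12,13,14,15): XOR of data positions = 0⊕0⊕1⊕0⊕0⊕1⊕1 = 1
Codeword: 011011010010011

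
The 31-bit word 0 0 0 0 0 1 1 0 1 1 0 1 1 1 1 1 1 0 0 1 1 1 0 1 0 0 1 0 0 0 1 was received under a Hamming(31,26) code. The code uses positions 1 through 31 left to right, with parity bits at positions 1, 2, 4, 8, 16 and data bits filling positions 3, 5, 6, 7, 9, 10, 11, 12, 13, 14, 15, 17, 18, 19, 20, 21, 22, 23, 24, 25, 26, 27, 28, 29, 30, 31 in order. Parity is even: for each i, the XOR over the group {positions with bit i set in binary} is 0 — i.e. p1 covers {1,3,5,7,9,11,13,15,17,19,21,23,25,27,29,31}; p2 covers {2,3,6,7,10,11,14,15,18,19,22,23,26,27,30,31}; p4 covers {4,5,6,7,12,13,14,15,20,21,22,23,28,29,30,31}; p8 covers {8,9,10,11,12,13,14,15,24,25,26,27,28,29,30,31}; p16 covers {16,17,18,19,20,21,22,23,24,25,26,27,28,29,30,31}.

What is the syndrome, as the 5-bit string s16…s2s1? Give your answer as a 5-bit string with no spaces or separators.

01000

s1 (pos 1,3,5,7,9,11,13,15,17,19,21,23,25,27,29,31): 0⊕0⊕0⊕1⊕1⊕0⊕1⊕1⊕1⊕0⊕1⊕0⊕0⊕1⊕0⊕1 = 0
s2 (pos 2,3,6,7,10,11,14,15,18,19,22,23,26,27,30,31): 0⊕0⊕1⊕1⊕1⊕0⊕1⊕1⊕0⊕0⊕1⊕0⊕0⊕1⊕0⊕1 = 0
s4 (pos 4,5,6,7,12,13,14,15,20,21,22,23,28,29,30,31): 0⊕0⊕1⊕1⊕1⊕1⊕1⊕1⊕1⊕1⊕1⊕0⊕0⊕0⊕0⊕1 = 0
s8 (pos 8,9,10,11,12,13,14,15,24,25,26,27,28,29,30,31): 0⊕1⊕1⊕0⊕1⊕1⊕1⊕1⊕1⊕0⊕0⊕1⊕0⊕0⊕0⊕1 = 1
s16 (pos 16,17,18,19,20,21,22,23,24,25,26,27,28,29,30,31): 1⊕1⊕0⊕0⊕1⊕1⊕1⊕0⊕1⊕0⊕0⊕1⊕0⊕0⊕0⊕1 = 0
Syndrome s16…s1 = 01000 → error at position 8.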